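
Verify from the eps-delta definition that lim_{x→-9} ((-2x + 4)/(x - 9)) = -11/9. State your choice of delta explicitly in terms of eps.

Let eps > 0 be given. We want delta > 0 with 0 < |x + 9| < delta ⇒ |(-2x + 4)/(x - 9) + 11/9| < eps.
Combining over a common denominator, (-2x + 4)/(x - 9) + 11/9 = [(-2x + 4)·(-18) − 22·(x - 9)] / [(-18)·(x - 9)] = 14(x + 9) / ((-18)(x - 9)).
So |(-2x + 4)/(x - 9) + 11/9| = 14|x + 9| / (18·|x − 9|).
Restrict delta ≤ 9. Then |x + 9| < 9 gives |x − 9| = |(x + 9) + (-18)| ≥ 18 − 9 = 9.
Hence |(-2x + 4)/(x - 9) + 11/9| < 14|x + 9|/(18·9) = (7/81)|x + 9|, which is < eps once |x + 9| < (81/7)eps.
Take delta = min(9, (81/7)eps). Then 0 < |x + 9| < delta forces both bounds, so |(-2x + 4)/(x - 9) + 11/9| < eps.

delta = min(9, (81/7)eps)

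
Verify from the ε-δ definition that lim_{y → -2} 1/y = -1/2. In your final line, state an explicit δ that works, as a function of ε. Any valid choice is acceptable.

Let ε > 0. We seek δ > 0 such that 0 < |y + 2| < δ implies |1/y + 1/2| < ε.
|1/y + 1/2| = |-2 − y|/(2·|y|) = |y + 2|/(2|y|).
Require δ ≤ 1 so that |y| > 2 − 1 = 1, hence 2|y| > 2.
Then |1/y + 1/2| < |y + 2|/2, which is < ε when |y + 2| < 2ε.
Take δ = min(1, 2ε). Then 0 < |y + 2| < δ gives both |y + 2| < 1 and |y + 2| < 2ε, so |1/y + 1/2| < ε.

δ = min(1, 2ε)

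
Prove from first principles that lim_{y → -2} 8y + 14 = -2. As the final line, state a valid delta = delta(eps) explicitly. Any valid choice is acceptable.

delta = eps/8

Suppose eps > 0. We need delta > 0 so that 0 < |y + 2| < delta implies |(8y + 14) + 2| < eps.
|(8y + 14) + 2| = |8y + 16| = 8|y + 2|.
Thus it suffices that |y + 2| < eps/8.
Choosing delta = eps/8 gives |(8y + 14) + 2| = 8|y + 2| < eps whenever |y + 2| < delta.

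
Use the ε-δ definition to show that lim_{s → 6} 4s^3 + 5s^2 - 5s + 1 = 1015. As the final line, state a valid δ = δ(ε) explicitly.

δ = min(1, ε/568)

Let ε > 0 be given. We want δ > 0 such that 0 < |s − 6| < δ implies |(4s^3 + 5s^2 - 5s + 1) − 1015| < ε.
(4s^3 + 5s^2 - 5s + 1) − 1015 = 4s^3 + 5s^2 - 5s - 1014 = (s − 6)(4s^2 + 29s + 169).
So |(4s^3 + 5s^2 - 5s + 1) − 1015| = |s − 6|·|4s^2 + 29s + 169|.
Assume first that |s − 6| < 1, so |s| < 7. Then |4s^2 + 29s + 169| ≤ 4·7^2 + 29·7 + 169 = 568.
Hence |(4s^3 + 5s^2 - 5s + 1) − 1015| ≤ 568|s − 6| < ε provided |s − 6| < ε/568.
Take δ = min(1, ε/568). Then 0 < |s − 6| < δ gives both |s − 6| < 1 and |s − 6| < ε/568, so |(4s^3 + 5s^2 - 5s + 1) − 1015| < ε.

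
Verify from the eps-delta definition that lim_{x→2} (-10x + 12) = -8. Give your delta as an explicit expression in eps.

delta = eps/10

Let eps > 0 be given. We need delta > 0 so that 0 < |x − 2| < delta implies |(-10x + 12) + 8| < eps.
Since (-10x + 12) + 8 = -10(x − 2), we have |(-10x + 12) + 8| = 10|x − 2|.
So 10|x − 2| < eps exactly when |x − 2| < eps/10.
Take delta = eps/10. If 0 < |x − 2| < delta then |(-10x + 12) + 8| = 10|x − 2| < 10·(eps/10) = eps.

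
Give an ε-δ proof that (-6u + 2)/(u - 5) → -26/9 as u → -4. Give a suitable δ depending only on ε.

Fix ε > 0. We want δ > 0 with 0 < |u + 4| < δ ⇒ |(-6u + 2)/(u - 5) + 26/9| < ε.
Combining over a common denominator, (-6u + 2)/(u - 5) + 26/9 = [(-6u + 2)·(-9) − 26·(u - 5)] / [(-9)·(u - 5)] = 28(u + 4) / ((-9)(u - 5)).
So |(-6u + 2)/(u - 5) + 26/9| = 28|u + 4| / (9·|u − 5|).
Restrict δ ≤ 9/2. Then |u + 4| < 9/2 gives |u − 5| = |(u + 4) + (-9)| ≥ 9 − 9/2 = 9/2.
Hence |(-6u + 2)/(u - 5) + 26/9| < 28|u + 4|/(9·(9/2)) = (56/81)|u + 4|, which is < ε once |u + 4| < (81/56)ε.
Take δ = min(9/2, (81/56)ε). Then 0 < |u + 4| < δ forces both bounds, so |(-6u + 2)/(u - 5) + 26/9| < ε.

δ = min(9/2, (81/56)ε)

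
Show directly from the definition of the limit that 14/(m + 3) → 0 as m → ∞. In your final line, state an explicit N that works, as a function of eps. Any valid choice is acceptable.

N = 14/eps

Fix eps > 0. For m ≥ 1, |14/(m + 3) − 0| = 14/(m + 3) ≤ 14/m.
We need 14/m < eps, i.e. m > 14/eps.
Take N = 14/eps. If m > N then |14/(m + 3)| ≤ 14/m < eps.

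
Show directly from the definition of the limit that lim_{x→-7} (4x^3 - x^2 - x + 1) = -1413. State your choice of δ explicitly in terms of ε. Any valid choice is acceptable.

δ = min(2, ε/787)

Fix ε > 0. We want δ > 0 such that 0 < |x + 7| < δ implies |(4x^3 - x^2 - x + 1) + 1413| < ε.
(4x^3 - x^2 - x + 1) + 1413 = 4x^3 - x^2 - x + 1414 = (x + 7)(4x^2 - 29x + 202).
So |(4x^3 - x^2 - x + 1) + 1413| = |x + 7|·|4x^2 - 29x + 202|.
Require δ ≤ 2. Then |x + 7| < 2 gives |x| < 9, and by the triangle inequality |4x^2 - 29x + 202| ≤ 4·9^2 + 29·9 + 202 = 787.
Hence |(4x^3 - x^2 - x + 1) + 1413| ≤ 787|x + 7| < ε provided |x + 7| < ε/787.
Take δ = min(2, ε/787). Then 0 < |x + 7| < δ gives both |x + 7| < 2 and |x + 7| < ε/787, so |(4x^3 - x^2 - x + 1) + 1413| < ε.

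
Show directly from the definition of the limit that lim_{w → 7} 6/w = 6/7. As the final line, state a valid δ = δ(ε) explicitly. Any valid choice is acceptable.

δ = min(7/2, (49/12)ε)

Let ε > 0. We seek δ > 0 such that 0 < |w − 7| < δ implies |6/w − (6/7)| < ε.
|6/w − (6/7)| = 6·|7 − w|/(7·|w|) = 6|w − 7|/(7|w|).
Require δ ≤ 7/2 so that |w| > 7 − 7/2 = 7/2, hence 7|w| > 49/2.
Then |6/w − (6/7)| < 6|w − 7|/(49/2), which is < ε when |w − 7| < (49/12)ε.
Take δ = min(7/2, (49/12)ε). Then 0 < |w − 7| < δ gives both |w − 7| < 7/2 and |w − 7| < (49/12)ε, so |6/w − (6/7)| < ε.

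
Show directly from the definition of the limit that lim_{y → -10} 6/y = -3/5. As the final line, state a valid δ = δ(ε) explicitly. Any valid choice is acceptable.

Let ε > 0 be given. We seek δ > 0 such that 0 < |y + 10| < δ implies |6/y + 3/5| < ε.
|6/y + 3/5| = 6·|-10 − y|/(10·|y|) = 6|y + 10|/(10|y|).
Require δ ≤ 5 so that |y| > 10 − 5 = 5, hence 10|y| > 50.
Then |6/y + 3/5| < 6|y + 10|/50, which is < ε when |y + 10| < (25/3)ε.
Take δ = min(5, (25/3)ε). Then 0 < |y + 10| < δ gives both |y + 10| < 5 and |y + 10| < (25/3)ε, so |6/y + 3/5| < ε.

δ = min(5, (25/3)ε)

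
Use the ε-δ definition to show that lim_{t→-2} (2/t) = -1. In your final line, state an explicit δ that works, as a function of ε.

Fix ε > 0. We seek δ > 0 such that 0 < |t + 2| < δ implies |2/t + 1| < ε.
|2/t + 1| = 2·|-2 − t|/(2·|t|) = 2|t + 2|/(2|t|).
Restrict δ ≤ 1. Then |t + 2| < 1 gives |t| > 1, so 2|t| > 2.
Then |2/t + 1| < 2|t + 2|/2, which is < ε when |t + 2| < ε.
Take δ = min(1, ε). Then 0 < |t + 2| < δ gives both |t + 2| < 1 and |t + 2| < ε, so |2/t + 1| < ε.

δ = min(1, ε)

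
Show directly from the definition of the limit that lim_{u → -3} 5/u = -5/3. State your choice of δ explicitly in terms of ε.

δ = min(3/2, (9/10)ε)

Fix ε > 0. We seek δ > 0 such that 0 < |u + 3| < δ implies |5/u + 5/3| < ε.
|5/u + 5/3| = 5·|-3 − u|/(3·|u|) = 5|u + 3|/(3|u|).
Require δ ≤ 3/2 so that |u| > 3 − 3/2 = 3/2, hence 3|u| > 9/2.
Then |5/u + 5/3| < 5|u + 3|/(9/2), which is < ε when |u + 3| < (9/10)ε.
Take δ = min(3/2, (9/10)ε). Then 0 < |u + 3| < δ gives both |u + 3| < 3/2 and |u + 3| < (9/10)ε, so |5/u + 5/3| < ε.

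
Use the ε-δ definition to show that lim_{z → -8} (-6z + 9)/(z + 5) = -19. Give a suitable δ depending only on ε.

Fix ε > 0. We want δ > 0 with 0 < |z + 8| < δ ⇒ |(-6z + 9)/(z + 5) + 19| < ε.
Combining over a common denominator, (-6z + 9)/(z + 5) + 19 = [(-6z + 9)·(-3) − 57·(z + 5)] / [(-3)·(z + 5)] = -39(z + 8) / ((-3)(z + 5)).
So |(-6z + 9)/(z + 5) + 19| = 39|z + 8| / (3·|z + 5|).
Require δ ≤ 3/2, so |z + 5| ≥ |-3| − |z + 8| > 3 − 3/2 = 3/2.
Hence |(-6z + 9)/(z + 5) + 19| < 39|z + 8|/(3·(3/2)) = (26/3)|z + 8|, which is < ε once |z + 8| < (3/26)ε.
Take δ = min(3/2, (3/26)ε). Then 0 < |z + 8| < δ forces both bounds, so |(-6z + 9)/(z + 5) + 19| < ε.

δ = min(3/2, (3/26)ε)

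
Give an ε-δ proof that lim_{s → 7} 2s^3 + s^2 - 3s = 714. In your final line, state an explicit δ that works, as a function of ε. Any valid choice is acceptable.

Let ε > 0 be given. We want δ > 0 such that 0 < |s − 7| < δ implies |(2s^3 + s^2 - 3s) − 714| < ε.
(2s^3 + s^2 - 3s) − 714 = 2s^3 + s^2 - 3s - 714 = (s − 7)(2s^2 + 15s + 102).
So |(2s^3 + s^2 - 3s) − 714| = |s − 7|·|2s^2 + 15s + 102|.
Require δ ≤ 1. Then |s − 7| < 1 gives |s| < 8, and by the triangle inequality |2s^2 + 15s + 102| ≤ 2·8^2 + 15·8 + 102 = 350.
Hence |(2s^3 + s^2 - 3s) − 714| ≤ 350|s − 7| < ε provided |s − 7| < ε/350.
Take δ = min(1, ε/350). Then 0 < |s − 7| < δ gives both |s − 7| < 1 and |s − 7| < ε/350, so |(2s^3 + s^2 - 3s) − 714| < ε.

δ = min(1, ε/350)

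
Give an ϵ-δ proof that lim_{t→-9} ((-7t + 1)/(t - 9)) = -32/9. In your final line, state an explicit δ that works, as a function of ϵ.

δ = min(9, (81/31)ϵ)

Let ϵ > 0. We want δ > 0 with 0 < |t + 9| < δ ⇒ |(-7t + 1)/(t - 9) + 32/9| < ϵ.
Combining over a common denominator, (-7t + 1)/(t - 9) + 32/9 = [(-7t + 1)·(-18) − 64·(t - 9)] / [(-18)·(t - 9)] = 62(t + 9) / ((-18)(t - 9)).
So |(-7t + 1)/(t - 9) + 32/9| = 62|t + 9| / (18·|t − 9|).
Require δ ≤ 9, so |t − 9| ≥ |-18| − |t + 9| > 18 − 9 = 9.
Hence |(-7t + 1)/(t - 9) + 32/9| < 62|t + 9|/(18·9) = (31/81)|t + 9|, which is < ϵ once |t + 9| < (81/31)ϵ.
Take δ = min(9, (81/31)ϵ). Then 0 < |t + 9| < δ forces both bounds, so |(-7t + 1)/(t - 9) + 32/9| < ϵ.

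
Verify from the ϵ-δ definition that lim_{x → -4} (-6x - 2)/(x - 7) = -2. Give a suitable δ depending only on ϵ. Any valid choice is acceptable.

δ = min(11/2, (11/8)ϵ)

Let ϵ > 0. We want δ > 0 with 0 < |x + 4| < δ ⇒ |(-6x - 2)/(x - 7) + 2| < ϵ.
Combining over a common denominator, (-6x - 2)/(x - 7) + 2 = [(-6x - 2)·(-11) − 22·(x - 7)] / [(-11)·(x - 7)] = 44(x + 4) / ((-11)(x - 7)).
So |(-6x - 2)/(x - 7) + 2| = 44|x + 4| / (11·|x − 7|).
Restrict δ ≤ 11/2. Then |x + 4| < 11/2 gives |x − 7| = |(x + 4) + (-11)| ≥ 11 − 11/2 = 11/2.
Hence |(-6x - 2)/(x - 7) + 2| < 44|x + 4|/(11·(11/2)) = (8/11)|x + 4|, which is < ϵ once |x + 4| < (11/8)ϵ.
Take δ = min(11/2, (11/8)ϵ). Then 0 < |x + 4| < δ forces both bounds, so |(-6x - 2)/(x - 7) + 2| < ϵ.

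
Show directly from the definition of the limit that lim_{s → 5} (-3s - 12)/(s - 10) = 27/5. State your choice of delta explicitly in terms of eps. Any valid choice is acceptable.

delta = min(5/2, (25/84)eps)

Let eps > 0 be given. We want delta > 0 with 0 < |s − 5| < delta ⇒ |(-3s - 12)/(s - 10) − (27/5)| < eps.
Combining over a common denominator, (-3s - 12)/(s - 10) − (27/5) = [(-3s - 12)·(-5) − (-27)·(s - 10)] / [(-5)·(s - 10)] = 42(s − 5) / ((-5)(s - 10)).
So |(-3s - 12)/(s - 10) − (27/5)| = 42|s − 5| / (5·|s − 10|).
Restrict delta ≤ 5/2. Then |s − 5| < 5/2 gives |s − 10| = |(s − 5) + (-5)| ≥ 5 − 5/2 = 5/2.
Hence |(-3s - 12)/(s - 10) − (27/5)| < 42|s − 5|/(5·(5/2)) = (84/25)|s − 5|, which is < eps once |s − 5| < (25/84)eps.
Take delta = min(5/2, (25/84)eps). Then 0 < |s − 5| < delta forces both bounds, so |(-3s - 12)/(s - 10) − (27/5)| < eps.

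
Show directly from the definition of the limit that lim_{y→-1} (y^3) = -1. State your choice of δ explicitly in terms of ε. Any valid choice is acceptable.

δ = min(1, ε/7)

Suppose ε > 0. We seek δ > 0 with 0 < |y + 1| < δ ⇒ |y^3 + 1| < ε.
Factor: y^3 + 1 = (y + 1)(y^2 - y + 1), so |y^3 + 1| = |y + 1|·|y^2 - y + 1|.
Impose δ ≤ 1 so that |y| < 2; then |y^2 - y + 1| ≤ 7.
Hence |y^3 + 1| ≤ 7|y + 1|, which is < ε once |y + 1| < ε/7.
Take δ = min(1, ε/7). If 0 < |y + 1| < δ then both bounds hold and |y^3 + 1| ≤ 7|y + 1| < 7·(ε/7) = ε.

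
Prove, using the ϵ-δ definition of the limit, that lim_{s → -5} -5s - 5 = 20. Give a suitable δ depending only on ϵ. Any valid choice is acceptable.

Suppose ϵ > 0. We need δ > 0 so that 0 < |s + 5| < δ implies |(-5s - 5) − 20| < ϵ.
|(-5s - 5) − 20| = |-5s - 25| = 5|s + 5|.
Thus it suffices that |s + 5| < ϵ/5.
Take δ = ϵ/5. If 0 < |s + 5| < δ then |(-5s - 5) − 20| = 5|s + 5| < 5·(ϵ/5) = ϵ.

δ = ϵ/5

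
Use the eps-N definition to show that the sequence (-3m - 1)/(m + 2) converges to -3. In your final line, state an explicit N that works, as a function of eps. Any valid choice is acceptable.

Suppose eps > 0. For m ≥ 1, |(-3m - 1)/(m + 2) + 3| = |5|/((m + 2)) = 5/((m + 2)).
Since m + 2 ≥ m for m ≥ 1, this is ≤ 5/(m) = 5/m.
So |(-3m - 1)/(m + 2) + 3| < eps whenever m > 5/eps.
Take N = 5/eps. If m > N then |(-3m - 1)/(m + 2) + 3| ≤ 5/m < eps.

N = 5/eps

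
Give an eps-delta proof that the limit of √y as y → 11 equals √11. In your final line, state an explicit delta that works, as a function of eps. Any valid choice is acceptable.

Let eps > 0 be given. We want delta > 0 such that 0 < |y − 11| < delta implies |√y − √11| < eps.
Multiplying by the conjugate, |√y − √11| = |y − 11|/(√y + √11).
Restrict delta ≤ 11 so that |y − 11| < 11 forces y > 0, and then √y + √11 > √11.
Hence |√y − √11| < |y − 11|/√11, which is < eps once |y − 11| < √11·eps.
Take delta = min(11, √11·eps). If 0 < |y − 11| < delta then y > 0 and |√y − √11| < |y − 11|/√11 < eps.

delta = min(11, √11·eps)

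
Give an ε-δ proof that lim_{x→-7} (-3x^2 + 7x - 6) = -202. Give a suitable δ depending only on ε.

δ = min(1, ε/52)

Suppose ε > 0. We want δ > 0 such that 0 < |x + 7| < δ implies |(-3x^2 + 7x - 6) + 202| < ε.
(-3x^2 + 7x - 6) + 202 = -3x^2 + 7x + 196 = (x + 7)(-3x + 28).
So |(-3x^2 + 7x - 6) + 202| = |x + 7|·|-3x + 28|.
Assume first that |x + 7| < 1, so |x| < 8. Then |-3x + 28| ≤ 3·8 + 28 = 52.
Hence |(-3x^2 + 7x - 6) + 202| ≤ 52|x + 7| < ε provided |x + 7| < ε/52.
Choosing δ = min(1, ε/52) ensures both conditions, hence |(-3x^2 + 7x - 6) + 202| < ε.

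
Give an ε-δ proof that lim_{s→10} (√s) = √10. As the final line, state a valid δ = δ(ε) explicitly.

δ = min(10, √10·ε)

Let ε > 0 be given. We want δ > 0 such that 0 < |s − 10| < δ implies |√s − √10| < ε.
Multiplying by the conjugate, |√s − √10| = |s − 10|/(√s + √10).
Restrict δ ≤ 10 so that |s − 10| < 10 forces s > 0, and then √s + √10 > √10.
Hence |√s − √10| < |s − 10|/√10, which is < ε once |s − 10| < √10·ε.
Take δ = min(10, √10·ε). If 0 < |s − 10| < δ then s > 0 and |√s − √10| < |s − 10|/√10 < ε.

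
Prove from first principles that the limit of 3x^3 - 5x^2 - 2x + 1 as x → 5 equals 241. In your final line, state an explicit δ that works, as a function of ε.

Let ε > 0 be given. We want δ > 0 such that 0 < |x − 5| < δ implies |(3x^3 - 5x^2 - 2x + 1) − 241| < ε.
(3x^3 - 5x^2 - 2x + 1) − 241 = 3x^3 - 5x^2 - 2x - 240 = (x − 5)(3x^2 + 10x + 48).
So |(3x^3 - 5x^2 - 2x + 1) − 241| = |x − 5|·|3x^2 + 10x + 48|.
Assume first that |x − 5| < 1, so |x| < 6. Then |3x^2 + 10x + 48| ≤ 3·6^2 + 10·6 + 48 = 216.
Hence |(3x^3 - 5x^2 - 2x + 1) − 241| ≤ 216|x − 5| < ε provided |x − 5| < ε/216.
Choosing δ = min(1, ε/216) ensures both conditions, hence |(3x^3 - 5x^2 - 2x + 1) − 241| < ε.

δ = min(1, ε/216)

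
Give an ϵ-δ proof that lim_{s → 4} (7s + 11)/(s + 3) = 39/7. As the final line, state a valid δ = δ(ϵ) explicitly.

Let ϵ > 0 be given. We want δ > 0 with 0 < |s − 4| < δ ⇒ |(7s + 11)/(s + 3) − (39/7)| < ϵ.
Combining over a common denominator, (7s + 11)/(s + 3) − (39/7) = [(7s + 11)·7 − 39·(s + 3)] / [7·(s + 3)] = 10(s − 4) / (7(s + 3)).
So |(7s + 11)/(s + 3) − (39/7)| = 10|s − 4| / (7·|s + 3|).
Require δ ≤ 7/2, so |s + 3| ≥ |7| − |s − 4| > 7 − 7/2 = 7/2.
Hence |(7s + 11)/(s + 3) − (39/7)| < 10|s − 4|/(7·(7/2)) = (20/49)|s − 4|, which is < ϵ once |s − 4| < (49/20)ϵ.
Take δ = min(7/2, (49/20)ϵ). Then 0 < |s − 4| < δ forces both bounds, so |(7s + 11)/(s + 3) − (39/7)| < ϵ.

δ = min(7/2, (49/20)ϵ)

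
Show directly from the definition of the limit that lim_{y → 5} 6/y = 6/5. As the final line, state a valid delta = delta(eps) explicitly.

Suppose eps > 0. We seek delta > 0 such that 0 < |y − 5| < delta implies |6/y − (6/5)| < eps.
|6/y − (6/5)| = 6·|5 − y|/(5·|y|) = 6|y − 5|/(5|y|).
Restrict delta ≤ 5/2. Then |y − 5| < 5/2 gives |y| > 5/2, so 5|y| > 25/2.
Then |6/y − (6/5)| < 6|y − 5|/(25/2), which is < eps when |y − 5| < (25/12)eps.
Take delta = min(5/2, (25/12)eps). Then 0 < |y − 5| < delta gives both |y − 5| < 5/2 and |y − 5| < (25/12)eps, so |6/y − (6/5)| < eps.

delta = min(5/2, (25/12)eps)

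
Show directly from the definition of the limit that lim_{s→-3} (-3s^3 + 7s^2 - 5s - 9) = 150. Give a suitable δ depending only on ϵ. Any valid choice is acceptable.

Let ϵ > 0 be given. We want δ > 0 such that 0 < |s + 3| < δ implies |(-3s^3 + 7s^2 - 5s - 9) − 150| < ϵ.
(-3s^3 + 7s^2 - 5s - 9) − 150 = -3s^3 + 7s^2 - 5s - 159 = (s + 3)(-3s^2 + 16s - 53).
So |(-3s^3 + 7s^2 - 5s - 9) − 150| = |s + 3|·|-3s^2 + 16s - 53|.
Require δ ≤ 1. Then |s + 3| < 1 gives |s| < 4, and by the triangle inequality |-3s^2 + 16s - 53| ≤ 3·4^2 + 16·4 + 53 = 165.
Hence |(-3s^3 + 7s^2 - 5s - 9) − 150| ≤ 165|s + 3| < ϵ provided |s + 3| < ϵ/165.
Choosing δ = min(1, ϵ/165) ensures both conditions, hence |(-3s^3 + 7s^2 - 5s - 9) − 150| < ϵ.

δ = min(1, ϵ/165)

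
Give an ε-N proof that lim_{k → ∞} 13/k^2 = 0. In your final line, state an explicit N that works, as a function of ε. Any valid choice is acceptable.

Let ε > 0. For k ≥ 1, |13/k^2 − 0| = 13/k^2.
13/k^2 < ε ⇔ k^2 > 13/ε ⇔ k > (13/ε)^{1/2}.
Take N = (13/ε)^{1/2}. Then k > N implies 13/k^2 < ε.

N = (13/ε)^{1/2}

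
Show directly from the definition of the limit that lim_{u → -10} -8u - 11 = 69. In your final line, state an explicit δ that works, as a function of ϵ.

δ = ϵ/8

Fix ϵ > 0. We need δ > 0 so that 0 < |u + 10| < δ implies |(-8u - 11) − 69| < ϵ.
|(-8u - 11) − 69| = |-8u - 80| = 8|u + 10|.
So 8|u + 10| < ϵ exactly when |u + 10| < ϵ/8.
Choosing δ = ϵ/8 gives |(-8u - 11) − 69| = 8|u + 10| < ϵ whenever |u + 10| < δ.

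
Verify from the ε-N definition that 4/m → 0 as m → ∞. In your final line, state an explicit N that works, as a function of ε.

N = 4/ε

Let ε > 0 be given. For m ≥ 1, |4/m − 0| = 4/(m) ≤ 4/m.
We need 4/m < ε, i.e. m > 4/ε.
Take N = 4/ε. If m > N then |4/m| ≤ 4/m < ε.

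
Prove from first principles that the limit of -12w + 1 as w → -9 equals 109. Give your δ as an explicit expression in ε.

Fix ε > 0. We need δ > 0 so that 0 < |w + 9| < δ implies |(-12w + 1) − 109| < ε.
Since (-12w + 1) − 109 = -12(w + 9), we have |(-12w + 1) − 109| = 12|w + 9|.
So 12|w + 9| < ε exactly when |w + 9| < ε/12.
Take δ = ε/12. If 0 < |w + 9| < δ then |(-12w + 1) − 109| = 12|w + 9| < 12·(ε/12) = ε.

δ = ε/12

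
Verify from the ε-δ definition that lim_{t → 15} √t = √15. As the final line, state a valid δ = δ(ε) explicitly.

Suppose ε > 0. We want δ > 0 such that 0 < |t − 15| < δ implies |√t − √15| < ε.
Multiplying by the conjugate, |√t − √15| = |t − 15|/(√t + √15).
Restrict δ ≤ 15 so that |t − 15| < 15 forces t > 0, and then √t + √15 > √15.
Hence |√t − √15| < |t − 15|/√15, which is < ε once |t − 15| < √15·ε.
Take δ = min(15, √15·ε). If 0 < |t − 15| < δ then t > 0 and |√t − √15| < |t − 15|/√15 < ε.

δ = min(15, √15·ε)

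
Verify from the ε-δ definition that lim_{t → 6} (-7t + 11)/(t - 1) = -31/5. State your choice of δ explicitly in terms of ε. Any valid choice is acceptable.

δ = min(5/2, (25/8)ε)

Let ε > 0. We want δ > 0 with 0 < |t − 6| < δ ⇒ |(-7t + 11)/(t - 1) + 31/5| < ε.
Combining over a common denominator, (-7t + 11)/(t - 1) + 31/5 = [(-7t + 11)·5 − (-31)·(t - 1)] / [5·(t - 1)] = -4(t − 6) / (5(t - 1)).
So |(-7t + 11)/(t - 1) + 31/5| = 4|t − 6| / (5·|t − 1|).
Restrict δ ≤ 5/2. Then |t − 6| < 5/2 gives |t − 1| = |(t − 6) + 5| ≥ 5 − 5/2 = 5/2.
Hence |(-7t + 11)/(t - 1) + 31/5| < 4|t − 6|/(5·(5/2)) = (8/25)|t − 6|, which is < ε once |t − 6| < (25/8)ε.
Take δ = min(5/2, (25/8)ε). Then 0 < |t − 6| < δ forces both bounds, so |(-7t + 11)/(t - 1) + 31/5| < ε.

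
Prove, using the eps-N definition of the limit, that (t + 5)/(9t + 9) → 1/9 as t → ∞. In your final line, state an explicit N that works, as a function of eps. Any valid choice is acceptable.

Fix eps > 0. We seek N > 0 such that t > N implies |(t + 5)/(9t + 9) − (1/9)| < eps.
(t + 5)/(9t + 9) − (1/9) = (9(t + 5) − (9t + 9)) / (9(9t + 9)) = 36/(9(9t + 9)).
For t > 0 we have 9t + 9 > 9t, so |(t + 5)/(9t + 9) − (1/9)| = 36/(9(9t + 9)) < 36/(9·9t) = (4/9)/t.
Thus |(t + 5)/(9t + 9) − (1/9)| < eps whenever t > (4/9)/eps.
Take N = (4/9)/eps. If t > N then |(t + 5)/(9t + 9) − (1/9)| < (4/9)/t < eps.

N = (4/9)/eps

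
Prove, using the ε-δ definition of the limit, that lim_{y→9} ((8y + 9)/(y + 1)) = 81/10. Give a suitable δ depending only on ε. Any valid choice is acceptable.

Fix ε > 0. We want δ > 0 with 0 < |y − 9| < δ ⇒ |(8y + 9)/(y + 1) − (81/10)| < ε.
Combining over a common denominator, (8y + 9)/(y + 1) − (81/10) = [(8y + 9)·10 − 81·(y + 1)] / [10·(y + 1)] = -1(y − 9) / (10(y + 1)).
So |(8y + 9)/(y + 1) − (81/10)| = |y − 9| / (10·|y + 1|).
Require δ ≤ 5, so |y + 1| ≥ |10| − |y − 9| > 10 − 5 = 5.
Hence |(8y + 9)/(y + 1) − (81/10)| < |y − 9|/(10·5) = (1/50)|y − 9|, which is < ε once |y − 9| < 50ε.
Take δ = min(5, 50ε). Then 0 < |y − 9| < δ forces both bounds, so |(8y + 9)/(y + 1) − (81/10)| < ε.

δ = min(5, 50ε)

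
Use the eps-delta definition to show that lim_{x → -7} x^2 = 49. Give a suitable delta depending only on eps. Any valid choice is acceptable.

delta = min(1, eps/15)

Let eps > 0. We seek delta > 0 with 0 < |x + 7| < delta ⇒ |x^2 − 49| < eps.
Factor: x^2 − 49 = (x + 7)(x - 7), so |x^2 − 49| = |x + 7|·|x - 7|.
Restrict delta ≤ 1. Then |x + 7| < 1 gives |x| < 8, so by the triangle inequality |x - 7| ≤ 8 + 7 = 15.
Hence |x^2 − 49| ≤ 15|x + 7|, which is < eps once |x + 7| < eps/15.
Take delta = min(1, eps/15). If 0 < |x + 7| < delta then both bounds hold and |x^2 − 49| ≤ 15|x + 7| < 15·(eps/15) = eps.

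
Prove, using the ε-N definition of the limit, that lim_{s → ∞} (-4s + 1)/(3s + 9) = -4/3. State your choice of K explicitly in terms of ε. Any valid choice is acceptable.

Suppose ε > 0. We seek K > 0 such that s > K implies |(-4s + 1)/(3s + 9) + 4/3| < ε.
(-4s + 1)/(3s + 9) + 4/3 = (3(-4s + 1) − (-4)(3s + 9)) / (3(3s + 9)) = 39/(3(3s + 9)).
For s > 0 we have 3s + 9 > 3s, so |(-4s + 1)/(3s + 9) + 4/3| = 39/(3(3s + 9)) < 39/(3·3s) = (13/3)/s.
Thus |(-4s + 1)/(3s + 9) + 4/3| < ε whenever s > (13/3)/ε.
Take K = (13/3)/ε. If s > K then |(-4s + 1)/(3s + 9) + 4/3| < (13/3)/s < ε.

K = (13/3)/ε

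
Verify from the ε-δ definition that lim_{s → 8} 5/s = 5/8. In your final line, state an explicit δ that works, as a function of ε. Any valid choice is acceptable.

δ = min(4, (32/5)ε)

Suppose ε > 0. We seek δ > 0 such that 0 < |s − 8| < δ implies |5/s − (5/8)| < ε.
|5/s − (5/8)| = 5·|8 − s|/(8·|s|) = 5|s − 8|/(8|s|).
Require δ ≤ 4 so that |s| > 8 − 4 = 4, hence 8|s| > 32.
Then |5/s − (5/8)| < 5|s − 8|/32, which is < ε when |s − 8| < (32/5)ε.
Take δ = min(4, (32/5)ε). Then 0 < |s − 8| < δ gives both |s − 8| < 4 and |s − 8| < (32/5)ε, so |5/s − (5/8)| < ε.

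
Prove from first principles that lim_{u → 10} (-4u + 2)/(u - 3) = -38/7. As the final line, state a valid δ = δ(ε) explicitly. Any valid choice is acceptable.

Suppose ε > 0. We want δ > 0 with 0 < |u − 10| < δ ⇒ |(-4u + 2)/(u - 3) + 38/7| < ε.
Combining over a common denominator, (-4u + 2)/(u - 3) + 38/7 = [(-4u + 2)·7 − (-38)·(u - 3)] / [7·(u - 3)] = 10(u − 10) / (7(u - 3)).
So |(-4u + 2)/(u - 3) + 38/7| = 10|u − 10| / (7·|u − 3|).
Restrict δ ≤ 7/2. Then |u − 10| < 7/2 gives |u − 3| = |(u − 10) + 7| ≥ 7 − 7/2 = 7/2.
Hence |(-4u + 2)/(u - 3) + 38/7| < 10|u − 10|/(7·(7/2)) = (20/49)|u − 10|, which is < ε once |u − 10| < (49/20)ε.
Take δ = min(7/2, (49/20)ε). Then 0 < |u − 10| < δ forces both bounds, so |(-4u + 2)/(u - 3) + 38/7| < ε.

δ = min(7/2, (49/20)ε)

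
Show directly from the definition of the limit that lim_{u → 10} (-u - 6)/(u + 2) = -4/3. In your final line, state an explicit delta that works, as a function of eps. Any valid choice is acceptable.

Let eps > 0. We want delta > 0 with 0 < |u − 10| < delta ⇒ |(-u - 6)/(u + 2) + 4/3| < eps.
Combining over a common denominator, (-u - 6)/(u + 2) + 4/3 = [(-u - 6)·12 − (-16)·(u + 2)] / [12·(u + 2)] = 4(u − 10) / (12(u + 2)).
So |(-u - 6)/(u + 2) + 4/3| = 4|u − 10| / (12·|u + 2|).
Restrict delta ≤ 6. Then |u − 10| < 6 gives |u + 2| = |(u − 10) + 12| ≥ 12 − 6 = 6.
Hence |(-u - 6)/(u + 2) + 4/3| < 4|u − 10|/(12·6) = (1/18)|u − 10|, which is < eps once |u − 10| < 18eps.
Take delta = min(6, 18eps). Then 0 < |u − 10| < delta forces both bounds, so |(-u - 6)/(u + 2) + 4/3| < eps.

delta = min(6, 18eps)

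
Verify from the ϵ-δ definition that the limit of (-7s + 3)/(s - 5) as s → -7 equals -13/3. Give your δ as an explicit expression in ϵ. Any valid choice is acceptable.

δ = min(6, (9/4)ϵ)

Suppose ϵ > 0. We want δ > 0 with 0 < |s + 7| < δ ⇒ |(-7s + 3)/(s - 5) + 13/3| < ϵ.
Combining over a common denominator, (-7s + 3)/(s - 5) + 13/3 = [(-7s + 3)·(-12) − 52·(s - 5)] / [(-12)·(s - 5)] = 32(s + 7) / ((-12)(s - 5)).
So |(-7s + 3)/(s - 5) + 13/3| = 32|s + 7| / (12·|s − 5|).
Restrict δ ≤ 6. Then |s + 7| < 6 gives |s − 5| = |(s + 7) + (-12)| ≥ 12 − 6 = 6.
Hence |(-7s + 3)/(s - 5) + 13/3| < 32|s + 7|/(12·6) = (4/9)|s + 7|, which is < ϵ once |s + 7| < (9/4)ϵ.
Take δ = min(6, (9/4)ϵ). Then 0 < |s + 7| < δ forces both bounds, so |(-7s + 3)/(s - 5) + 13/3| < ϵ.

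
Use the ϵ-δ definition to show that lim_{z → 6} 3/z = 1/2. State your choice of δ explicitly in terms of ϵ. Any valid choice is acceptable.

Fix ϵ > 0. We seek δ > 0 such that 0 < |z − 6| < δ implies |3/z − (1/2)| < ϵ.
|3/z − (1/2)| = 3·|6 − z|/(6·|z|) = 3|z − 6|/(6|z|).
Require δ ≤ 3 so that |z| > 6 − 3 = 3, hence 6|z| > 18.
Then |3/z − (1/2)| < 3|z − 6|/18, which is < ϵ when |z − 6| < 6ϵ.
Take δ = min(3, 6ϵ). Then 0 < |z − 6| < δ gives both |z − 6| < 3 and |z − 6| < 6ϵ, so |3/z − (1/2)| < ϵ.

δ = min(3, 6ϵ)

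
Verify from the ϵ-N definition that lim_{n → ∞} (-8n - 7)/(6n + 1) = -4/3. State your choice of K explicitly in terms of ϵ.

K = (17/18)/ϵ

Let ϵ > 0 be given. For n ≥ 1, |(-8n - 7)/(6n + 1) + 4/3| = |-34|/(6(6n + 1)) = 34/(6(6n + 1)).
Since 6n + 1 ≥ 6n for n ≥ 1, this is ≤ 34/(6·6n) = (17/18)/n.
So |(-8n - 7)/(6n + 1) + 4/3| < ϵ whenever n > (17/18)/ϵ.
Take K = (17/18)/ϵ. If n > K then |(-8n - 7)/(6n + 1) + 4/3| ≤ (17/18)/n < ϵ.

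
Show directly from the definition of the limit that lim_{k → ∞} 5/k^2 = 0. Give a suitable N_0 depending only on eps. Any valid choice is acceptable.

N_0 = (5/eps)^{1/2}

Let eps > 0 be given. For k ≥ 1, |5/k^2 − 0| = 5/k^2.
5/k^2 < eps ⇔ k^2 > 5/eps ⇔ k > (5/eps)^{1/2}.
Take N_0 = (5/eps)^{1/2}. Then k > N_0 implies 5/k^2 < eps.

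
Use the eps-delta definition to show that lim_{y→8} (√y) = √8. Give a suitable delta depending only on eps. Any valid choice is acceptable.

Suppose eps > 0. We want delta > 0 such that 0 < |y − 8| < delta implies |√y − √8| < eps.
Multiplying by the conjugate, |√y − √8| = |y − 8|/(√y + √8).
Restrict delta ≤ 8 so that |y − 8| < 8 forces y > 0, and then √y + √8 > √8.
Hence |√y − √8| < |y − 8|/√8, which is < eps once |y − 8| < √8·eps.
Take delta = min(8, √8·eps). If 0 < |y − 8| < delta then y > 0 and |√y − √8| < |y − 8|/√8 < eps.

delta = min(8, √8·eps)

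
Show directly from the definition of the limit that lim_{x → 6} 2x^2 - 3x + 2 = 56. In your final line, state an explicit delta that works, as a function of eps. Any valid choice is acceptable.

delta = min(1, eps/23)

Fix eps > 0. We want delta > 0 such that 0 < |x − 6| < delta implies |(2x^2 - 3x + 2) − 56| < eps.
(2x^2 - 3x + 2) − 56 = 2x^2 - 3x - 54 = (x − 6)(2x + 9).
So |(2x^2 - 3x + 2) − 56| = |x − 6|·|2x + 9|.
Assume first that |x − 6| < 1, so |x| < 7. Then |2x + 9| ≤ 2·7 + 9 = 23.
Hence |(2x^2 - 3x + 2) − 56| ≤ 23|x − 6| < eps provided |x − 6| < eps/23.
Take delta = min(1, eps/23). Then 0 < |x − 6| < delta gives both |x − 6| < 1 and |x − 6| < eps/23, so |(2x^2 - 3x + 2) − 56| < eps.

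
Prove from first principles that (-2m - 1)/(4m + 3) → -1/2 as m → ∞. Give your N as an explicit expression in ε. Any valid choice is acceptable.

Suppose ε > 0. For m ≥ 1, |(-2m - 1)/(4m + 3) + 1/2| = |2|/(4(4m + 3)) = 2/(4(4m + 3)).
Since 4m + 3 ≥ 4m for m ≥ 1, this is ≤ 2/(4·4m) = (1/8)/m.
So |(-2m - 1)/(4m + 3) + 1/2| < ε whenever m > (1/8)/ε.
Take N = (1/8)/ε. If m > N then |(-2m - 1)/(4m + 3) + 1/2| ≤ (1/8)/m < ε.

N = (1/8)/ε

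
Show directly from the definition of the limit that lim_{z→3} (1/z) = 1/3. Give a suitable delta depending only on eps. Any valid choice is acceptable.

delta = min(3/2, (9/2)eps)

Suppose eps > 0. We seek delta > 0 such that 0 < |z − 3| < delta implies |1/z − (1/3)| < eps.
|1/z − (1/3)| = |3 − z|/(3·|z|) = |z − 3|/(3|z|).
Restrict delta ≤ 3/2. Then |z − 3| < 3/2 gives |z| > 3/2, so 3|z| > 9/2.
Then |1/z − (1/3)| < |z − 3|/(9/2), which is < eps when |z − 3| < (9/2)eps.
Take delta = min(3/2, (9/2)eps). Then 0 < |z − 3| < delta gives both |z − 3| < 3/2 and |z − 3| < (9/2)eps, so |1/z − (1/3)| < eps.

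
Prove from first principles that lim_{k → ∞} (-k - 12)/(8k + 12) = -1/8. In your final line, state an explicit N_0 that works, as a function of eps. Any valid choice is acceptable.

Let eps > 0. For k ≥ 1, |(-k - 12)/(8k + 12) + 1/8| = |-84|/(8(8k + 12)) = 84/(8(8k + 12)).
Since 8k + 12 ≥ 8k for k ≥ 1, this is ≤ 84/(8·8k) = (21/16)/k.
So |(-k - 12)/(8k + 12) + 1/8| < eps whenever k > (21/16)/eps.
Take N_0 = (21/16)/eps. If k > N_0 then |(-k - 12)/(8k + 12) + 1/8| ≤ (21/16)/k < eps.

N_0 = (21/16)/eps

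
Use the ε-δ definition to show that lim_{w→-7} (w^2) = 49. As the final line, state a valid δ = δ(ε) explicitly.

Let ε > 0 be given. We seek δ > 0 with 0 < |w + 7| < δ ⇒ |w^2 − 49| < ε.
Factor: w^2 − 49 = (w + 7)(w - 7), so |w^2 − 49| = |w + 7|·|w - 7|.
Restrict δ ≤ 1. Then |w + 7| < 1 gives |w| < 8, so by the triangle inequality |w - 7| ≤ 8 + 7 = 15.
Hence |w^2 − 49| ≤ 15|w + 7|, which is < ε once |w + 7| < ε/15.
Take δ = min(1, ε/15). If 0 < |w + 7| < δ then both bounds hold and |w^2 − 49| ≤ 15|w + 7| < 15·(ε/15) = ε.

δ = min(1, ε/15)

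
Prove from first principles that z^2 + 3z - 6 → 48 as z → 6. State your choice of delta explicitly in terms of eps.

delta = min(2, eps/17)

Let eps > 0 be given. We want delta > 0 such that 0 < |z − 6| < delta implies |(z^2 + 3z - 6) − 48| < eps.
(z^2 + 3z - 6) − 48 = z^2 + 3z - 54 = (z − 6)(z + 9).
So |(z^2 + 3z - 6) − 48| = |z − 6|·|z + 9|.
Require delta ≤ 2. Then |z − 6| < 2 gives |z| < 8, and by the triangle inequality |z + 9| ≤ 8 + 9 = 17.
Hence |(z^2 + 3z - 6) − 48| ≤ 17|z − 6| < eps provided |z − 6| < eps/17.
Take delta = min(2, eps/17). Then 0 < |z − 6| < delta gives both |z − 6| < 2 and |z − 6| < eps/17, so |(z^2 + 3z - 6) − 48| < eps.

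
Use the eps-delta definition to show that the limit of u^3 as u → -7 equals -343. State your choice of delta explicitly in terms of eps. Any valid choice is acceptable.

Let eps > 0 be given. We seek delta > 0 with 0 < |u + 7| < delta ⇒ |u^3 + 343| < eps.
Factor: u^3 + 343 = (u + 7)(u^2 - 7u + 49), so |u^3 + 343| = |u + 7|·|u^2 - 7u + 49|.
Restrict delta ≤ 2. Then |u + 7| < 2 gives |u| < 9, so by the triangle inequality |u^2 - 7u + 49| ≤ 9^2 + 7·9 + 49 = 193.
Hence |u^3 + 343| ≤ 193|u + 7|, which is < eps once |u + 7| < eps/193.
Take delta = min(2, eps/193). If 0 < |u + 7| < delta then both bounds hold and |u^3 + 343| ≤ 193|u + 7| < 193·(eps/193) = eps.

delta = min(2, eps/193)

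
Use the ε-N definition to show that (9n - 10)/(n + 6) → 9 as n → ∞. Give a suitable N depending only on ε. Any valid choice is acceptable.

N = 64/ε

Suppose ε > 0. For n ≥ 1, |(9n - 10)/(n + 6) − 9| = |-64|/((n + 6)) = 64/((n + 6)).
Since n + 6 ≥ n for n ≥ 1, this is ≤ 64/(n) = 64/n.
So |(9n - 10)/(n + 6) − 9| < ε whenever n > 64/ε.
Take N = 64/ε. If n > N then |(9n - 10)/(n + 6) − 9| ≤ 64/n < ε.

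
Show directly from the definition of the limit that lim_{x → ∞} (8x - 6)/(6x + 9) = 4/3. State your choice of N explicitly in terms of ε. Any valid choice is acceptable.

Suppose ε > 0. We seek N > 0 such that x > N implies |(8x - 6)/(6x + 9) − (4/3)| < ε.
(8x - 6)/(6x + 9) − (4/3) = (6(8x - 6) − 8(6x + 9)) / (6(6x + 9)) = -108/(6(6x + 9)).
For x > 0 we have 6x + 9 > 6x, so |(8x - 6)/(6x + 9) − (4/3)| = 108/(6(6x + 9)) < 108/(6·6x) = 3/x.
Thus |(8x - 6)/(6x + 9) − (4/3)| < ε whenever x > 3/ε.
Take N = 3/ε. If x > N then |(8x - 6)/(6x + 9) − (4/3)| < 3/x < ε.

N = 3/ε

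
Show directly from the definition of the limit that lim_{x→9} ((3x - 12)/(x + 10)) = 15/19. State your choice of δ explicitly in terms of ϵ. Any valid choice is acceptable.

δ = min(19/2, (361/84)ϵ)

Suppose ϵ > 0. We want δ > 0 with 0 < |x − 9| < δ ⇒ |(3x - 12)/(x + 10) − (15/19)| < ϵ.
Combining over a common denominator, (3x - 12)/(x + 10) − (15/19) = [(3x - 12)·19 − 15·(x + 10)] / [19·(x + 10)] = 42(x − 9) / (19(x + 10)).
So |(3x - 12)/(x + 10) − (15/19)| = 42|x − 9| / (19·|x + 10|).
Restrict δ ≤ 19/2. Then |x − 9| < 19/2 gives |x + 10| = |(x − 9) + 19| ≥ 19 − 19/2 = 19/2.
Hence |(3x - 12)/(x + 10) − (15/19)| < 42|x − 9|/(19·(19/2)) = (84/361)|x − 9|, which is < ϵ once |x − 9| < (361/84)ϵ.
Take δ = min(19/2, (361/84)ϵ). Then 0 < |x − 9| < δ forces both bounds, so |(3x - 12)/(x + 10) − (15/19)| < ϵ.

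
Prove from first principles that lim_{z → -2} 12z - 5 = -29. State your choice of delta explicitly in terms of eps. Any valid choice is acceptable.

Fix eps > 0. We need delta > 0 so that 0 < |z + 2| < delta implies |(12z - 5) + 29| < eps.
|(12z - 5) + 29| = |12z + 24| = 12|z + 2|.
Thus it suffices that |z + 2| < eps/12.
Choosing delta = eps/12 gives |(12z - 5) + 29| = 12|z + 2| < eps whenever |z + 2| < delta.

delta = eps/12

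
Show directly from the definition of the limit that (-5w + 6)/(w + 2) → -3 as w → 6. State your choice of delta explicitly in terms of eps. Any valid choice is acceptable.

Let eps > 0 be given. We want delta > 0 with 0 < |w − 6| < delta ⇒ |(-5w + 6)/(w + 2) + 3| < eps.
Combining over a common denominator, (-5w + 6)/(w + 2) + 3 = [(-5w + 6)·8 − (-24)·(w + 2)] / [8·(w + 2)] = -16(w − 6) / (8(w + 2)).
So |(-5w + 6)/(w + 2) + 3| = 16|w − 6| / (8·|w + 2|).
Require delta ≤ 4, so |w + 2| ≥ |8| − |w − 6| > 8 − 4 = 4.
Hence |(-5w + 6)/(w + 2) + 3| < 16|w − 6|/(8·4) = (1/2)|w − 6|, which is < eps once |w − 6| < 2eps.
Take delta = min(4, 2eps). Then 0 < |w − 6| < delta forces both bounds, so |(-5w + 6)/(w + 2) + 3| < eps.

delta = min(4, 2eps)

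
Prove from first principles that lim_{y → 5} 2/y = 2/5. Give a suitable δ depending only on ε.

δ = min(5/2, (25/4)ε)

Let ε > 0. We seek δ > 0 such that 0 < |y − 5| < δ implies |2/y − (2/5)| < ε.
|2/y − (2/5)| = 2·|5 − y|/(5·|y|) = 2|y − 5|/(5|y|).
Restrict δ ≤ 5/2. Then |y − 5| < 5/2 gives |y| > 5/2, so 5|y| > 25/2.
Then |2/y − (2/5)| < 2|y − 5|/(25/2), which is < ε when |y − 5| < (25/4)ε.
Take δ = min(5/2, (25/4)ε). Then 0 < |y − 5| < δ gives both |y − 5| < 5/2 and |y − 5| < (25/4)ε, so |2/y − (2/5)| < ε.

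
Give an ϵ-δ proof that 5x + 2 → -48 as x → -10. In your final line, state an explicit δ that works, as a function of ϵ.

δ = ϵ/5

Let ϵ > 0. We need δ > 0 so that 0 < |x + 10| < δ implies |(5x + 2) + 48| < ϵ.
|(5x + 2) + 48| = |5x + 50| = 5|x + 10|.
So 5|x + 10| < ϵ exactly when |x + 10| < ϵ/5.
Choosing δ = ϵ/5 gives |(5x + 2) + 48| = 5|x + 10| < ϵ whenever |x + 10| < δ.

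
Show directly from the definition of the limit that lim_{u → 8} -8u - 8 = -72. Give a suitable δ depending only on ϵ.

δ = ϵ/8

Fix ϵ > 0. We need δ > 0 so that 0 < |u − 8| < δ implies |(-8u - 8) + 72| < ϵ.
Since (-8u - 8) + 72 = -8(u − 8), we have |(-8u - 8) + 72| = 8|u − 8|.
Thus it suffices that |u − 8| < ϵ/8.
Take δ = ϵ/8. If 0 < |u − 8| < δ then |(-8u - 8) + 72| = 8|u − 8| < 8·(ϵ/8) = ϵ.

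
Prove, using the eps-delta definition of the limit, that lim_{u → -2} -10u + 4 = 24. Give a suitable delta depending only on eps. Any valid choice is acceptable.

Fix eps > 0. We need delta > 0 so that 0 < |u + 2| < delta implies |(-10u + 4) − 24| < eps.
|(-10u + 4) − 24| = |-10u - 20| = 10|u + 2|.
Thus it suffices that |u + 2| < eps/10.
Choosing delta = eps/10 gives |(-10u + 4) − 24| = 10|u + 2| < eps whenever |u + 2| < delta.

delta = eps/10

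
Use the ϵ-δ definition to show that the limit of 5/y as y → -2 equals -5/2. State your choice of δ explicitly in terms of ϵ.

Suppose ϵ > 0. We seek δ > 0 such that 0 < |y + 2| < δ implies |5/y + 5/2| < ϵ.
|5/y + 5/2| = 5·|-2 − y|/(2·|y|) = 5|y + 2|/(2|y|).
Require δ ≤ 1 so that |y| > 2 − 1 = 1, hence 2|y| > 2.
Then |5/y + 5/2| < 5|y + 2|/2, which is < ϵ when |y + 2| < (2/5)ϵ.
Take δ = min(1, (2/5)ϵ). Then 0 < |y + 2| < δ gives both |y + 2| < 1 and |y + 2| < (2/5)ϵ, so |5/y + 5/2| < ϵ.

δ = min(1, (2/5)ϵ)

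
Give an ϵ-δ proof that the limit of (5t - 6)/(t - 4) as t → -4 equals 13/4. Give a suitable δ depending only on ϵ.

δ = min(4, (16/7)ϵ)

Fix ϵ > 0. We want δ > 0 with 0 < |t + 4| < δ ⇒ |(5t - 6)/(t - 4) − (13/4)| < ϵ.
Combining over a common denominator, (5t - 6)/(t - 4) − (13/4) = [(5t - 6)·(-8) − (-26)·(t - 4)] / [(-8)·(t - 4)] = -14(t + 4) / ((-8)(t - 4)).
So |(5t - 6)/(t - 4) − (13/4)| = 14|t + 4| / (8·|t − 4|).
Require δ ≤ 4, so |t − 4| ≥ |-8| − |t + 4| > 8 − 4 = 4.
Hence |(5t - 6)/(t - 4) − (13/4)| < 14|t + 4|/(8·4) = (7/16)|t + 4|, which is < ϵ once |t + 4| < (16/7)ϵ.
Take δ = min(4, (16/7)ϵ). Then 0 < |t + 4| < δ forces both bounds, so |(5t - 6)/(t - 4) − (13/4)| < ϵ.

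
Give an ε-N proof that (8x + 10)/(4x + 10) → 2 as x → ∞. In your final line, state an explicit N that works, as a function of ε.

Fix ε > 0. We seek N > 0 such that x > N implies |(8x + 10)/(4x + 10) − 2| < ε.
(8x + 10)/(4x + 10) − 2 = (4(8x + 10) − 8(4x + 10)) / (4(4x + 10)) = -40/(4(4x + 10)).
For x > 0 we have 4x + 10 > 4x, so |(8x + 10)/(4x + 10) − 2| = 40/(4(4x + 10)) < 40/(4·4x) = (5/2)/x.
Thus |(8x + 10)/(4x + 10) − 2| < ε whenever x > (5/2)/ε.
Take N = (5/2)/ε. If x > N then |(8x + 10)/(4x + 10) − 2| < (5/2)/x < ε.

N = (5/2)/ε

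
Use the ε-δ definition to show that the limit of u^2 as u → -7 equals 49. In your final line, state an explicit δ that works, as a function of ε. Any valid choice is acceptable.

δ = min(1, ε/15)

Let ε > 0. We seek δ > 0 with 0 < |u + 7| < δ ⇒ |u^2 − 49| < ε.
Factor: u^2 − 49 = (u + 7)(u - 7), so |u^2 − 49| = |u + 7|·|u - 7|.
Impose δ ≤ 1 so that |u| < 8; then |u - 7| ≤ 15.
Hence |u^2 − 49| ≤ 15|u + 7|, which is < ε once |u + 7| < ε/15.
Take δ = min(1, ε/15). If 0 < |u + 7| < δ then both bounds hold and |u^2 − 49| ≤ 15|u + 7| < 15·(ε/15) = ε.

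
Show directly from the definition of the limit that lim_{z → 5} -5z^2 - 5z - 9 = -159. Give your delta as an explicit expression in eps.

Let eps > 0. We want delta > 0 such that 0 < |z − 5| < delta implies |(-5z^2 - 5z - 9) + 159| < eps.
(-5z^2 - 5z - 9) + 159 = -5z^2 - 5z + 150 = (z − 5)(-5z - 30).
So |(-5z^2 - 5z - 9) + 159| = |z − 5|·|-5z - 30|.
Require delta ≤ 1. Then |z − 5| < 1 gives |z| < 6, and by the triangle inequality |-5z - 30| ≤ 5·6 + 30 = 60.
Hence |(-5z^2 - 5z - 9) + 159| ≤ 60|z − 5| < eps provided |z − 5| < eps/60.
Take delta = min(1, eps/60). Then 0 < |z − 5| < delta gives both |z − 5| < 1 and |z − 5| < eps/60, so |(-5z^2 - 5z - 9) + 159| < eps.

delta = min(1, eps/60)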